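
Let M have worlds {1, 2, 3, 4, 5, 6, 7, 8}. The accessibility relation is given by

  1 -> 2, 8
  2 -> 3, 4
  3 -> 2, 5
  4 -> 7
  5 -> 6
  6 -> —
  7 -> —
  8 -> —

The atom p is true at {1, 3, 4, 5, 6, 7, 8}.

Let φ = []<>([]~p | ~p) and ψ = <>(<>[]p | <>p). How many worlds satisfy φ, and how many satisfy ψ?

4 and 3

For []<>([]~p | ~p):
1: successors {2, 8}; <>([]~p | ~p) there: 2:F, 8:F. ✗
2: successors {3, 4}; <>([]~p | ~p) there: 3:T, 4:T. ✓
3: successors {2, 5}; <>([]~p | ~p) there: 2:F, 5:T. ✗
4: successors {7}; <>([]~p | ~p) there: 7:F. ✗
5: successors {6}; <>([]~p | ~p) there: 6:F. ✗
6: no successors, so []<>([]~p | ~p) holds vacuously. ✓
7: no successors, so []<>([]~p | ~p) holds vacuously. ✓
8: no successors, so []<>([]~p | ~p) holds vacuously. ✓
— 4 worlds.
For <>(<>[]p | <>p):
1: successors {2, 8}; <>[]p | <>p there: 2:T, 8:F. ✓
2: successors {3, 4}; <>[]p | <>p there: 3:T, 4:T. ✓
3: successors {2, 5}; <>[]p | <>p there: 2:T, 5:T. ✓
4: successors {7}; <>[]p | <>p there: 7:F. ✗
5: successors {6}; <>[]p | <>p there: 6:F. ✗
6: no successors, so <>(<>[]p | <>p) fails. ✗
7: no successors, so <>(<>[]p | <>p) fails. ✗
8: no successors, so <>(<>[]p | <>p) fails. ✗
— 3 worlds.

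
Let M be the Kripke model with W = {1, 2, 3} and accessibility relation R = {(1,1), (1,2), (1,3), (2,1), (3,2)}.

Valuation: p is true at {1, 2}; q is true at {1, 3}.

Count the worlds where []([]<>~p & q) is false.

3

1: successors {1, 2, 3}; []<>~p & q there: 1:F, 2:F, 3:F. ✗
2: successors {1}; []<>~p & q there: 1:F. ✗
3: successors {2}; []<>~p & q there: 2:F. ✗
Satisfying worlds: ∅.
So []([]<>~p & q) fails at the other 3 worlds.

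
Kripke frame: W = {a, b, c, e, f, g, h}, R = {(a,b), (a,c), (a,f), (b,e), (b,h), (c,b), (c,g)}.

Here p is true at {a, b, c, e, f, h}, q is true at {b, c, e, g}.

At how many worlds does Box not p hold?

4

a: successors {b, c, f}; not p there: b:F, c:F, f:F. ✗
b: successors {e, h}; not p there: e:F, h:F. ✗
c: successors {b, g}; not p there: b:F, g:T. ✗
e: no successors, so Box not p holds vacuously. ✓
f: no successors, so Box not p holds vacuously. ✓
g: no successors, so Box not p holds vacuously. ✓
h: no successors, so Box not p holds vacuously. ✓
Satisfying worlds: {e, f, g, h}.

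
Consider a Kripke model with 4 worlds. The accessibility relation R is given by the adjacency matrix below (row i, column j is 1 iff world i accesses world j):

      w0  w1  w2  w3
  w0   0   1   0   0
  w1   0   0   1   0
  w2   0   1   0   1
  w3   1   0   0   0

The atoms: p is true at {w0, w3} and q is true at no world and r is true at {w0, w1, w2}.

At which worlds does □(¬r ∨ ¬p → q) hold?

w0: successors {w1}; ¬r ∨ ¬p → q there: w1:F. ✗
w1: successors {w2}; ¬r ∨ ¬p → q there: w2:F. ✗
w2: successors {w1, w3}; ¬r ∨ ¬p → q there: w1:F, w3:F. ✗
w3: successors {w0}; ¬r ∨ ¬p → q there: w0:T. ✓

{w3}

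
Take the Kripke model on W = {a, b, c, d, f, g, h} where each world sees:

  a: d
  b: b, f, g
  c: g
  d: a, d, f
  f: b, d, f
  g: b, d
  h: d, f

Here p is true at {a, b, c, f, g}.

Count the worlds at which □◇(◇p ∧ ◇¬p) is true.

7

a: successors {d}; ◇(◇p ∧ ◇¬p) there: d:T. ✓
b: successors {b, f, g}; ◇(◇p ∧ ◇¬p) there: b:T, f:T, g:T. ✓
c: successors {g}; ◇(◇p ∧ ◇¬p) there: g:T. ✓
d: successors {a, d, f}; ◇(◇p ∧ ◇¬p) there: a:T, d:T, f:T. ✓
f: successors {b, d, f}; ◇(◇p ∧ ◇¬p) there: b:T, d:T, f:T. ✓
g: successors {b, d}; ◇(◇p ∧ ◇¬p) there: b:T, d:T. ✓
h: successors {d, f}; ◇(◇p ∧ ◇¬p) there: d:T, f:T. ✓
Satisfying worlds: {a, b, c, d, f, g, h}.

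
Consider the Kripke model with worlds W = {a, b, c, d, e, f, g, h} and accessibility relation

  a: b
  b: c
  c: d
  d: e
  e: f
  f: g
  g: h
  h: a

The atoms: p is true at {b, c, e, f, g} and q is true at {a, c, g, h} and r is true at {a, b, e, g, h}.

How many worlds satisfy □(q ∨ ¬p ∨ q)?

a: successors {b}; q ∨ ¬p ∨ q there: b:F. ✗
b: successors {c}; q ∨ ¬p ∨ q there: c:T. ✓
c: successors {d}; q ∨ ¬p ∨ q there: d:T. ✓
d: successors {e}; q ∨ ¬p ∨ q there: e:F. ✗
e: successors {f}; q ∨ ¬p ∨ q there: f:F. ✗
f: successors {g}; q ∨ ¬p ∨ q there: g:T. ✓
g: successors {h}; q ∨ ¬p ∨ q there: h:T. ✓
h: successors {a}; q ∨ ¬p ∨ q there: a:T. ✓
Satisfying worlds: {b, c, f, g, h}.

5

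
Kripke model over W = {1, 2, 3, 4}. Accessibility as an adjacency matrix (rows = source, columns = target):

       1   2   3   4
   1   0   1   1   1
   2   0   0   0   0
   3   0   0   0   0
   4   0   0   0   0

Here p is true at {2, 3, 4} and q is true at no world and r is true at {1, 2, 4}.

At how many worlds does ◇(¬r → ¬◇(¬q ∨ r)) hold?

1

1: successors {2, 3, 4}; ¬r → ¬◇(¬q ∨ r) there: 2:T, 3:T, 4:T. ✓
2: no successors, so ◇(¬r → ¬◇(¬q ∨ r)) fails. ✗
3: no successors, so ◇(¬r → ¬◇(¬q ∨ r)) fails. ✗
4: no successors, so ◇(¬r → ¬◇(¬q ∨ r)) fails. ✗
Satisfying worlds: {1}.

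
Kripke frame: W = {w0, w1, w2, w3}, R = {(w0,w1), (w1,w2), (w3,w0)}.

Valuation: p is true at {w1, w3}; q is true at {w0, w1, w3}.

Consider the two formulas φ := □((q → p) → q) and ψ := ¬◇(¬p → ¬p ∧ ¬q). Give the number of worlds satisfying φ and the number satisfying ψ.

For □((q → p) → q):
w0: successors {w1}; (q → p) → q there: w1:T. ✓
w1: successors {w2}; (q → p) → q there: w2:F. ✗
w2: no successors, so □((q → p) → q) holds vacuously. ✓
w3: successors {w0}; (q → p) → q there: w0:T. ✓
— 3 worlds.
For ¬◇(¬p → ¬p ∧ ¬q):
w0: ◇(¬p → ¬p ∧ ¬q) is T. ✗
w1: ◇(¬p → ¬p ∧ ¬q) is T. ✗
w2: ◇(¬p → ¬p ∧ ¬q) is F. ✓
w3: ◇(¬p → ¬p ∧ ¬q) is F. ✓
— 2 worlds.

3 and 2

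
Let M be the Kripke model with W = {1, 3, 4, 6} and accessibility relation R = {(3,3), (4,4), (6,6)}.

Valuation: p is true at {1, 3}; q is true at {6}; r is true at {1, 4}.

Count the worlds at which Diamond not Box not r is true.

1

1: no successors, so Diamond not Box not r fails. ✗
3: successors {3}; not Box not r there: 3:F. ✗
4: successors {4}; not Box not r there: 4:T. ✓
6: successors {6}; not Box not r there: 6:F. ✗
Satisfying worlds: {4}.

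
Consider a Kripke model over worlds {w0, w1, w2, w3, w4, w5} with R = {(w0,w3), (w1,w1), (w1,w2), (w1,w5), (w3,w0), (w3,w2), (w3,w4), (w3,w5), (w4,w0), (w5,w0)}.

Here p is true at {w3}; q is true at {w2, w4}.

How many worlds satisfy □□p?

3

w0: successors {w3}; □p there: w3:F. ✗
w1: successors {w1, w2, w5}; □p there: w1:F, w2:T, w5:F. ✗
w2: no successors, so □□p holds vacuously. ✓
w3: successors {w0, w2, w4, w5}; □p there: w0:T, w2:T, w4:F, w5:F. ✗
w4: successors {w0}; □p there: w0:T. ✓
w5: successors {w0}; □p there: w0:T. ✓
Satisfying worlds: {w2, w4, w5}.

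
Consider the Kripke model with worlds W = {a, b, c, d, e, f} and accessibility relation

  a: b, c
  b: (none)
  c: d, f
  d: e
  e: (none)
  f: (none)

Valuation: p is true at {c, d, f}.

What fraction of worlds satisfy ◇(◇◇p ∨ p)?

1/3

a: successors {b, c}; ◇◇p ∨ p there: b:F, c:T. ✓
b: no successors, so ◇(◇◇p ∨ p) fails. ✗
c: successors {d, f}; ◇◇p ∨ p there: d:T, f:T. ✓
d: successors {e}; ◇◇p ∨ p there: e:F. ✗
e: no successors, so ◇(◇◇p ∨ p) fails. ✗
f: no successors, so ◇(◇◇p ∨ p) fails. ✗
That's 2 of 6 worlds, so 2/6 = 1/3.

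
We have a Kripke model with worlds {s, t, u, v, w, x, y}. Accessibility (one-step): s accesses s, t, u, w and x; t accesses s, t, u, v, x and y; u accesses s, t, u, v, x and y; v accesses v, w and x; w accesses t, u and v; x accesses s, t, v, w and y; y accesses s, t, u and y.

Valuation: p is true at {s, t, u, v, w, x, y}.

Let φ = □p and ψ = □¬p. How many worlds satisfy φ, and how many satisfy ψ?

For □p:
s: successors {s, t, u, w, x}; p there: s:T, t:T, u:T, w:T, x:T. ✓
t: successors {s, t, u, v, x, y}; p there: s:T, t:T, u:T, v:T, x:T, y:T. ✓
u: successors {s, t, u, v, x, y}; p there: s:T, t:T, u:T, v:T, x:T, y:T. ✓
v: successors {v, w, x}; p there: v:T, w:T, x:T. ✓
w: successors {t, u, v}; p there: t:T, u:T, v:T. ✓
x: successors {s, t, v, w, y}; p there: s:T, t:T, v:T, w:T, y:T. ✓
y: successors {s, t, u, y}; p there: s:T, t:T, u:T, y:T. ✓
— 7 worlds.
For □¬p:
s: successors {s, t, u, w, x}; ¬p there: s:F, t:F, u:F, w:F, x:F. ✗
t: successors {s, t, u, v, x, y}; ¬p there: s:F, t:F, u:F, v:F, x:F, y:F. ✗
u: successors {s, t, u, v, x, y}; ¬p there: s:F, t:F, u:F, v:F, x:F, y:F. ✗
v: successors {v, w, x}; ¬p there: v:F, w:F, x:F. ✗
w: successors {t, u, v}; ¬p there: t:F, u:F, v:F. ✗
x: successors {s, t, v, w, y}; ¬p there: s:F, t:F, v:F, w:F, y:F. ✗
y: successors {s, t, u, y}; ¬p there: s:F, t:F, u:F, y:F. ✗
— 0 worlds.

7 and 0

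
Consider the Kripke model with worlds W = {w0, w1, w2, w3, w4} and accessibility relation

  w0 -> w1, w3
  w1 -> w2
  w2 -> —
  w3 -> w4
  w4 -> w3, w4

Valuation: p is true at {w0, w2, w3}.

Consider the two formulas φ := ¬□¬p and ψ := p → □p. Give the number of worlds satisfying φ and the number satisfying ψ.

3 and 3

For ¬□¬p:
w0: □¬p is F. ✓
w1: □¬p is F. ✓
w2: □¬p is T. ✗
w3: □¬p is T. ✗
w4: □¬p is F. ✓
— 3 worlds.
For p → □p:
w0: p is T, □p is F. ✗
w1: p is F, □p is T. ✓
w2: p is T, □p is T. ✓
w3: p is T, □p is F. ✗
w4: p is F, □p is F. ✓
— 3 worlds.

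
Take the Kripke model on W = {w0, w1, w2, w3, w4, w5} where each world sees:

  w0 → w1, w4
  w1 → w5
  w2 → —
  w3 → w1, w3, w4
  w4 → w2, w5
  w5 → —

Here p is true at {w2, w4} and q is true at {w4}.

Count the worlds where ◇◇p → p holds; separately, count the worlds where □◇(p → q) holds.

4 and 4

For ◇◇p → p:
w0: ◇◇p is T, p is F. ✗
w1: ◇◇p is F, p is F. ✓
w2: ◇◇p is F, p is T. ✓
w3: ◇◇p is T, p is F. ✗
w4: ◇◇p is F, p is T. ✓
w5: ◇◇p is F, p is F. ✓
— 4 worlds.
For □◇(p → q):
w0: successors {w1, w4}; ◇(p → q) there: w1:T, w4:T. ✓
w1: successors {w5}; ◇(p → q) there: w5:F. ✗
w2: no successors, so □◇(p → q) holds vacuously. ✓
w3: successors {w1, w3, w4}; ◇(p → q) there: w1:T, w3:T, w4:T. ✓
w4: successors {w2, w5}; ◇(p → q) there: w2:F, w5:F. ✗
w5: no successors, so □◇(p → q) holds vacuously. ✓
— 4 worlds.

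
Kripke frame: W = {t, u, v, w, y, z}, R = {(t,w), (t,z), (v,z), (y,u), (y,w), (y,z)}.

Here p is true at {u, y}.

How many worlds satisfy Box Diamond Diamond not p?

t: successors {w, z}; Diamond Diamond not p there: w:F, z:F. ✗
u: no successors, so Box Diamond Diamond not p holds vacuously. ✓
v: successors {z}; Diamond Diamond not p there: z:F. ✗
w: no successors, so Box Diamond Diamond not p holds vacuously. ✓
y: successors {u, w, z}; Diamond Diamond not p there: u:F, w:F, z:F. ✗
z: no successors, so Box Diamond Diamond not p holds vacuously. ✓
Satisfying worlds: {u, w, z}.

3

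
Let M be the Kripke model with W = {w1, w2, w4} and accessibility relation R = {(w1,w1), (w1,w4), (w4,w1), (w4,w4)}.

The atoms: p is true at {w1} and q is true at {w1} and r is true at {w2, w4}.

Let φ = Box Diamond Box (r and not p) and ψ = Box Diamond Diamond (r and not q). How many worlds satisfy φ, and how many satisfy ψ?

1 and 3

For Box Diamond Box (r and not p):
w1: successors {w1, w4}; Diamond Box (r and not p) there: w1:F, w4:F. ✗
w2: no successors, so Box Diamond Box (r and not p) holds vacuously. ✓
w4: successors {w1, w4}; Diamond Box (r and not p) there: w1:F, w4:F. ✗
— 1 world.
For Box Diamond Diamond (r and not q):
w1: successors {w1, w4}; Diamond Diamond (r and not q) there: w1:T, w4:T. ✓
w2: no successors, so Box Diamond Diamond (r and not q) holds vacuously. ✓
w4: successors {w1, w4}; Diamond Diamond (r and not q) there: w1:T, w4:T. ✓
— 3 worlds.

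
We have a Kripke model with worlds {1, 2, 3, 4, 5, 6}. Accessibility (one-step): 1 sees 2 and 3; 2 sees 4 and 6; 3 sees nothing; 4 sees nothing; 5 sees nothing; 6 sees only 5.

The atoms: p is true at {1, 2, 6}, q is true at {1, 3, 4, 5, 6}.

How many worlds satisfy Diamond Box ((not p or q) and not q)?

3

1: successors {2, 3}; Box ((not p or q) and not q) there: 2:F, 3:T. ✓
2: successors {4, 6}; Box ((not p or q) and not q) there: 4:T, 6:F. ✓
3: no successors, so Diamond Box ((not p or q) and not q) fails. ✗
4: no successors, so Diamond Box ((not p or q) and not q) fails. ✗
5: no successors, so Diamond Box ((not p or q) and not q) fails. ✗
6: successors {5}; Box ((not p or q) and not q) there: 5:T. ✓
Satisfying worlds: {1, 2, 6}.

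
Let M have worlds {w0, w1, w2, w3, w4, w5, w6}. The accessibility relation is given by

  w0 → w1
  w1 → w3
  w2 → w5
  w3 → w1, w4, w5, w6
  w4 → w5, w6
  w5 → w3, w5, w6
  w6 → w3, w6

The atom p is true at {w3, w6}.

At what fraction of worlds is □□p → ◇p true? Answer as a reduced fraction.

w0: □□p is T, ◇p is F. ✗
w1: □□p is F, ◇p is T. ✓
w2: □□p is F, ◇p is F. ✓
w3: □□p is F, ◇p is T. ✓
w4: □□p is F, ◇p is T. ✓
w5: □□p is F, ◇p is T. ✓
w6: □□p is F, ◇p is T. ✓
That's 6 of 7 worlds, so 6/7.

6/7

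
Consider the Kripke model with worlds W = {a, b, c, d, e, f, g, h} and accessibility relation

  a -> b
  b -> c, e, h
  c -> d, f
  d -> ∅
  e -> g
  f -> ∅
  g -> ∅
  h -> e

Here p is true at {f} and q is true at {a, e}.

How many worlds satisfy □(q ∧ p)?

a: successors {b}; q ∧ p there: b:F. ✗
b: successors {c, e, h}; q ∧ p there: c:F, e:F, h:F. ✗
c: successors {d, f}; q ∧ p there: d:F, f:F. ✗
d: no successors, so □(q ∧ p) holds vacuously. ✓
e: successors {g}; q ∧ p there: g:F. ✗
f: no successors, so □(q ∧ p) holds vacuously. ✓
g: no successors, so □(q ∧ p) holds vacuously. ✓
h: successors {e}; q ∧ p there: e:F. ✗
Satisfying worlds: {d, f, g}.

3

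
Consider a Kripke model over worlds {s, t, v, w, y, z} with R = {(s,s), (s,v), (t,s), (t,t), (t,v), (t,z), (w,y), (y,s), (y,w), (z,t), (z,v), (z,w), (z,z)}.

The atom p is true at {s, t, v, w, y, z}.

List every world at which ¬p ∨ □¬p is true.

s: ¬p is F, □¬p is F. ✗
t: ¬p is F, □¬p is F. ✗
v: ¬p is F, □¬p is T. ✓
w: ¬p is F, □¬p is F. ✗
y: ¬p is F, □¬p is F. ✗
z: ¬p is F, □¬p is F. ✗

{v}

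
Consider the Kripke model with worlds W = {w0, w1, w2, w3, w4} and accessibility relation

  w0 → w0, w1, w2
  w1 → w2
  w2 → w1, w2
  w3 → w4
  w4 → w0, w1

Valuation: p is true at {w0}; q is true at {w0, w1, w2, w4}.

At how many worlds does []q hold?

w0: successors {w0, w1, w2}; q there: w0:T, w1:T, w2:T. ✓
w1: successors {w2}; q there: w2:T. ✓
w2: successors {w1, w2}; q there: w1:T, w2:T. ✓
w3: successors {w4}; q there: w4:T. ✓
w4: successors {w0, w1}; q there: w0:T, w1:T. ✓
Satisfying worlds: {w0, w1, w2, w3, w4}.

5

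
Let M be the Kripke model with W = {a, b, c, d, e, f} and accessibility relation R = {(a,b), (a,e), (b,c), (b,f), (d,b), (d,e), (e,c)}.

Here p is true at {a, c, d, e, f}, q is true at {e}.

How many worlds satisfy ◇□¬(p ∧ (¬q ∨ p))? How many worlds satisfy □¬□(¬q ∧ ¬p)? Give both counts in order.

2 and 4

For ◇□¬(p ∧ (¬q ∨ p)):
a: successors {b, e}; □¬(p ∧ (¬q ∨ p)) there: b:F, e:F. ✗
b: successors {c, f}; □¬(p ∧ (¬q ∨ p)) there: c:T, f:T. ✓
c: no successors, so ◇□¬(p ∧ (¬q ∨ p)) fails. ✗
d: successors {b, e}; □¬(p ∧ (¬q ∨ p)) there: b:F, e:F. ✗
e: successors {c}; □¬(p ∧ (¬q ∨ p)) there: c:T. ✓
f: no successors, so ◇□¬(p ∧ (¬q ∨ p)) fails. ✗
— 2 worlds.
For □¬□(¬q ∧ ¬p):
a: successors {b, e}; ¬□(¬q ∧ ¬p) there: b:T, e:T. ✓
b: successors {c, f}; ¬□(¬q ∧ ¬p) there: c:F, f:F. ✗
c: no successors, so □¬□(¬q ∧ ¬p) holds vacuously. ✓
d: successors {b, e}; ¬□(¬q ∧ ¬p) there: b:T, e:T. ✓
e: successors {c}; ¬□(¬q ∧ ¬p) there: c:F. ✗
f: no successors, so □¬□(¬q ∧ ¬p) holds vacuously. ✓
— 4 worlds.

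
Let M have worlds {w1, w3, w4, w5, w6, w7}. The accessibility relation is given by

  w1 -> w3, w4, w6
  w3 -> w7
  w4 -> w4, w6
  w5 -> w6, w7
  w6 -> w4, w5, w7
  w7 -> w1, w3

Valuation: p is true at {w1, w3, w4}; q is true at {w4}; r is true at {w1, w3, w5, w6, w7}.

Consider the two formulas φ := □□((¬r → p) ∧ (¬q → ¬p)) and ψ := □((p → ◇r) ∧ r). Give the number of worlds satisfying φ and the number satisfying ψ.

2 and 3

For □□((¬r → p) ∧ (¬q → ¬p)):
w1: successors {w3, w4, w6}; □((¬r → p) ∧ (¬q → ¬p)) there: w3:T, w4:T, w6:T. ✓
w3: successors {w7}; □((¬r → p) ∧ (¬q → ¬p)) there: w7:F. ✗
w4: successors {w4, w6}; □((¬r → p) ∧ (¬q → ¬p)) there: w4:T, w6:T. ✓
w5: successors {w6, w7}; □((¬r → p) ∧ (¬q → ¬p)) there: w6:T, w7:F. ✗
w6: successors {w4, w5, w7}; □((¬r → p) ∧ (¬q → ¬p)) there: w4:T, w5:T, w7:F. ✗
w7: successors {w1, w3}; □((¬r → p) ∧ (¬q → ¬p)) there: w1:F, w3:T. ✗
— 2 worlds.
For □((p → ◇r) ∧ r):
w1: successors {w3, w4, w6}; (p → ◇r) ∧ r there: w3:T, w4:F, w6:T. ✗
w3: successors {w7}; (p → ◇r) ∧ r there: w7:T. ✓
w4: successors {w4, w6}; (p → ◇r) ∧ r there: w4:F, w6:T. ✗
w5: successors {w6, w7}; (p → ◇r) ∧ r there: w6:T, w7:T. ✓
w6: successors {w4, w5, w7}; (p → ◇r) ∧ r there: w4:F, w5:T, w7:T. ✗
w7: successors {w1, w3}; (p → ◇r) ∧ r there: w1:T, w3:T. ✓
— 3 worlds.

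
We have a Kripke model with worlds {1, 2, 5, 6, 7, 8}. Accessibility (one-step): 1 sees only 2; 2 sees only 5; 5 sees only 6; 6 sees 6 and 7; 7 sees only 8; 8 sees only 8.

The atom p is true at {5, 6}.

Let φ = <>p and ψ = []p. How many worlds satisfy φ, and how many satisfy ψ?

For <>p:
1: successors {2}; p there: 2:F. ✗
2: successors {5}; p there: 5:T. ✓
5: successors {6}; p there: 6:T. ✓
6: successors {6, 7}; p there: 6:T, 7:F. ✓
7: successors {8}; p there: 8:F. ✗
8: successors {8}; p there: 8:F. ✗
— 3 worlds.
For []p:
1: successors {2}; p there: 2:F. ✗
2: successors {5}; p there: 5:T. ✓
5: successors {6}; p there: 6:T. ✓
6: successors {6, 7}; p there: 6:T, 7:F. ✗
7: successors {8}; p there: 8:F. ✗
8: successors {8}; p there: 8:F. ✗
— 2 worlds.

3 and 2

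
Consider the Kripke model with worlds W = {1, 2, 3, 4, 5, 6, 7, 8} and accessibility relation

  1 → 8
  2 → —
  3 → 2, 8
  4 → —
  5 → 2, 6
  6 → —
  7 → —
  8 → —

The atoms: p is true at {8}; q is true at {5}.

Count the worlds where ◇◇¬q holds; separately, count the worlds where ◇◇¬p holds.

For ◇◇¬q:
1: successors {8}; ◇¬q there: 8:F. ✗
2: no successors, so ◇◇¬q fails. ✗
3: successors {2, 8}; ◇¬q there: 2:F, 8:F. ✗
4: no successors, so ◇◇¬q fails. ✗
5: successors {2, 6}; ◇¬q there: 2:F, 6:F. ✗
6: no successors, so ◇◇¬q fails. ✗
7: no successors, so ◇◇¬q fails. ✗
8: no successors, so ◇◇¬q fails. ✗
— 0 worlds.
For ◇◇¬p:
1: successors {8}; ◇¬p there: 8:F. ✗
2: no successors, so ◇◇¬p fails. ✗
3: successors {2, 8}; ◇¬p there: 2:F, 8:F. ✗
4: no successors, so ◇◇¬p fails. ✗
5: successors {2, 6}; ◇¬p there: 2:F, 6:F. ✗
6: no successors, so ◇◇¬p fails. ✗
7: no successors, so ◇◇¬p fails. ✗
8: no successors, so ◇◇¬p fails. ✗
— 0 worlds.

0 and 0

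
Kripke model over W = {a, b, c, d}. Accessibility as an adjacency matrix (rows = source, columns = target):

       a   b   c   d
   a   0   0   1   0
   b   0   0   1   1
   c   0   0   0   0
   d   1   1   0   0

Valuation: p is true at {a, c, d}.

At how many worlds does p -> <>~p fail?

2

a: p is T, <>~p is F. ✗
b: p is F, <>~p is F. ✓
c: p is T, <>~p is F. ✗
d: p is T, <>~p is T. ✓
Satisfying worlds: {b, d}.
So p -> <>~p fails at the other 2 worlds.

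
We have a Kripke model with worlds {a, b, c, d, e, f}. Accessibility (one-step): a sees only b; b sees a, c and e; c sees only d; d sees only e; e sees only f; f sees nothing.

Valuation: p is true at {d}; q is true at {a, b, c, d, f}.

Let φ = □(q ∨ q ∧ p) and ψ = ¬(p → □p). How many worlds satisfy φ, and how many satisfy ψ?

For □(q ∨ q ∧ p):
a: successors {b}; q ∨ q ∧ p there: b:T. ✓
b: successors {a, c, e}; q ∨ q ∧ p there: a:T, c:T, e:F. ✗
c: successors {d}; q ∨ q ∧ p there: d:T. ✓
d: successors {e}; q ∨ q ∧ p there: e:F. ✗
e: successors {f}; q ∨ q ∧ p there: f:T. ✓
f: no successors, so □(q ∨ q ∧ p) holds vacuously. ✓
— 4 worlds.
For ¬(p → □p):
a: p → □p is T. ✗
b: p → □p is T. ✗
c: p → □p is T. ✗
d: p → □p is F. ✓
e: p → □p is T. ✗
f: p → □p is T. ✗
— 1 world.

4 and 1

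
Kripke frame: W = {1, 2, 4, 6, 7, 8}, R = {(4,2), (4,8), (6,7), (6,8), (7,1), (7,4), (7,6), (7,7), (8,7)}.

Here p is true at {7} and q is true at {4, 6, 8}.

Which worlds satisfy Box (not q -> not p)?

1: no successors, so Box (not q -> not p) holds vacuously. ✓
2: no successors, so Box (not q -> not p) holds vacuously. ✓
4: successors {2, 8}; not q -> not p there: 2:T, 8:T. ✓
6: successors {7, 8}; not q -> not p there: 7:F, 8:T. ✗
7: successors {1, 4, 6, 7}; not q -> not p there: 1:T, 4:T, 6:T, 7:F. ✗
8: successors {7}; not q -> not p there: 7:F. ✗

{1, 2, 4}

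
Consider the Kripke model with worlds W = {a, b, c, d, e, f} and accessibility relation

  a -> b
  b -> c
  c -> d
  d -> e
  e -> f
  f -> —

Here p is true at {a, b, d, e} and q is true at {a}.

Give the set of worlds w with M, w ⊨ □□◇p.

a: successors {b}; □◇p there: b:T. ✓
b: successors {c}; □◇p there: c:T. ✓
c: successors {d}; □◇p there: d:F. ✗
d: successors {e}; □◇p there: e:F. ✗
e: successors {f}; □◇p there: f:T. ✓
f: no successors, so □□◇p holds vacuously. ✓

{a, b, e, f}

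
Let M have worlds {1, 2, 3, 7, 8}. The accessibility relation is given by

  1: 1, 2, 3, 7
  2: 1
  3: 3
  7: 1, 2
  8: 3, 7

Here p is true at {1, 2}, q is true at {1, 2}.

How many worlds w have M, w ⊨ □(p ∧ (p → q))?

2

1: successors {1, 2, 3, 7}; p ∧ (p → q) there: 1:T, 2:T, 3:F, 7:F. ✗
2: successors {1}; p ∧ (p → q) there: 1:T. ✓
3: successors {3}; p ∧ (p → q) there: 3:F. ✗
7: successors {1, 2}; p ∧ (p → q) there: 1:T, 2:T. ✓
8: successors {3, 7}; p ∧ (p → q) there: 3:F, 7:F. ✗
Satisfying worlds: {2, 7}.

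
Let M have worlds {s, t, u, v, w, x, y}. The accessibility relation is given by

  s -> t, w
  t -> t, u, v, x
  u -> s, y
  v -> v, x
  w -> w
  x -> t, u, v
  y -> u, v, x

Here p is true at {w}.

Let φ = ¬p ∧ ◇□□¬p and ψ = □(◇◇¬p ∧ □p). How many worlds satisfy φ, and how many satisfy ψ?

6 and 0

For ¬p ∧ ◇□□¬p:
s: ¬p is T, ◇□□¬p is T. ✓
t: ¬p is T, ◇□□¬p is T. ✓
u: ¬p is T, ◇□□¬p is T. ✓
v: ¬p is T, ◇□□¬p is T. ✓
w: ¬p is F, ◇□□¬p is F. ✗
x: ¬p is T, ◇□□¬p is T. ✓
y: ¬p is T, ◇□□¬p is T. ✓
— 6 worlds.
For □(◇◇¬p ∧ □p):
s: successors {t, w}; ◇◇¬p ∧ □p there: t:F, w:F. ✗
t: successors {t, u, v, x}; ◇◇¬p ∧ □p there: t:F, u:F, v:F, x:F. ✗
u: successors {s, y}; ◇◇¬p ∧ □p there: s:F, y:F. ✗
v: successors {v, x}; ◇◇¬p ∧ □p there: v:F, x:F. ✗
w: successors {w}; ◇◇¬p ∧ □p there: w:F. ✗
x: successors {t, u, v}; ◇◇¬p ∧ □p there: t:F, u:F, v:F. ✗
y: successors {u, v, x}; ◇◇¬p ∧ □p there: u:F, v:F, x:F. ✗
— 0 worlds.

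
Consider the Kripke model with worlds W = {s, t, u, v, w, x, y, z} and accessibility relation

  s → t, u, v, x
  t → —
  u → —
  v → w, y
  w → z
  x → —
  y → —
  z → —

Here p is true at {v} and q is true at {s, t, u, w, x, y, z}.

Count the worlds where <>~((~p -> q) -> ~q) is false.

s: successors {t, u, v, x}; ~((~p -> q) -> ~q) there: t:T, u:T, v:F, x:T. ✓
t: no successors, so <>~((~p -> q) -> ~q) fails. ✗
u: no successors, so <>~((~p -> q) -> ~q) fails. ✗
v: successors {w, y}; ~((~p -> q) -> ~q) there: w:T, y:T. ✓
w: successors {z}; ~((~p -> q) -> ~q) there: z:T. ✓
x: no successors, so <>~((~p -> q) -> ~q) fails. ✗
y: no successors, so <>~((~p -> q) -> ~q) fails. ✗
z: no successors, so <>~((~p -> q) -> ~q) fails. ✗
Satisfying worlds: {s, v, w}.
So <>~((~p -> q) -> ~q) fails at the other 5 worlds.

5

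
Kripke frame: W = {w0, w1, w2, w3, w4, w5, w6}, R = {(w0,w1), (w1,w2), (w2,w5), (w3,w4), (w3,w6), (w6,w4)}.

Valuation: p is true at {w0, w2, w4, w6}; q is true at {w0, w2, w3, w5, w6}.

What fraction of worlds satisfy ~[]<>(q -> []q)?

3/7

w0: []<>(q -> []q) is T. ✗
w1: []<>(q -> []q) is T. ✗
w2: []<>(q -> []q) is F. ✓
w3: []<>(q -> []q) is F. ✓
w4: []<>(q -> []q) is T. ✗
w5: []<>(q -> []q) is T. ✗
w6: []<>(q -> []q) is F. ✓
That's 3 of 7 worlds, so 3/7.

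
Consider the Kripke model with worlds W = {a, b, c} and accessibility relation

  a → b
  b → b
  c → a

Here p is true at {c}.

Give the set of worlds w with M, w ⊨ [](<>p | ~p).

{a, b, c}

a: successors {b}; <>p | ~p there: b:T. ✓
b: successors {b}; <>p | ~p there: b:T. ✓
c: successors {a}; <>p | ~p there: a:T. ✓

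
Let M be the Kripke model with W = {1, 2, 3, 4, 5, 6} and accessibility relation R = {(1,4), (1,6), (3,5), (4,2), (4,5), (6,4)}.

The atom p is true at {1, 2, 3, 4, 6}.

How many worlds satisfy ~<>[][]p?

2

1: <>[][]p is T. ✗
2: <>[][]p is F. ✓
3: <>[][]p is T. ✗
4: <>[][]p is T. ✗
5: <>[][]p is F. ✓
6: <>[][]p is T. ✗
Satisfying worlds: {2, 5}.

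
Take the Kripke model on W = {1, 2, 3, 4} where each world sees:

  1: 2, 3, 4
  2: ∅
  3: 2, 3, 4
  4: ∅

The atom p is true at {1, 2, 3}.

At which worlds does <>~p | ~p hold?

1: <>~p is T, ~p is F. ✓
2: <>~p is F, ~p is F. ✗
3: <>~p is T, ~p is F. ✓
4: <>~p is F, ~p is T. ✓

{1, 3, 4}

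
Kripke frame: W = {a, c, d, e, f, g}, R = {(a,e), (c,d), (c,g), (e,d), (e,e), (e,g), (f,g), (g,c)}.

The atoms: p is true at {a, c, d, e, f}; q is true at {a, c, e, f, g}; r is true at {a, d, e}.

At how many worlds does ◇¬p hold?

3

a: successors {e}; ¬p there: e:F. ✗
c: successors {d, g}; ¬p there: d:F, g:T. ✓
d: no successors, so ◇¬p fails. ✗
e: successors {d, e, g}; ¬p there: d:F, e:F, g:T. ✓
f: successors {g}; ¬p there: g:T. ✓
g: successors {c}; ¬p there: c:F. ✗
Satisfying worlds: {c, e, f}.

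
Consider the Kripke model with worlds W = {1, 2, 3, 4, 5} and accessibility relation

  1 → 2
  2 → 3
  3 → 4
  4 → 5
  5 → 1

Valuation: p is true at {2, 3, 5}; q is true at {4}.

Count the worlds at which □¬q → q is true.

1: □¬q is T, q is F. ✗
2: □¬q is T, q is F. ✗
3: □¬q is F, q is F. ✓
4: □¬q is T, q is T. ✓
5: □¬q is T, q is F. ✗
Satisfying worlds: {3, 4}.

2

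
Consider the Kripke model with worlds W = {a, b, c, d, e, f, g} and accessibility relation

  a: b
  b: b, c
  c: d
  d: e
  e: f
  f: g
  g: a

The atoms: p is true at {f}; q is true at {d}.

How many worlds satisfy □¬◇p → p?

2

a: □¬◇p is T, p is F. ✗
b: □¬◇p is T, p is F. ✗
c: □¬◇p is T, p is F. ✗
d: □¬◇p is F, p is F. ✓
e: □¬◇p is T, p is F. ✗
f: □¬◇p is T, p is T. ✓
g: □¬◇p is T, p is F. ✗
Satisfying worlds: {d, f}.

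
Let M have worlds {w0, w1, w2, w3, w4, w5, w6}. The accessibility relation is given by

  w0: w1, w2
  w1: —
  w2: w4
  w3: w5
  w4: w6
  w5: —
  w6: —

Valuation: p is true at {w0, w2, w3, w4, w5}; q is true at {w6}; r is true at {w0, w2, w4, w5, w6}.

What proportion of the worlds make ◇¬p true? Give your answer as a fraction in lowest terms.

w0: successors {w1, w2}; ¬p there: w1:T, w2:F. ✓
w1: no successors, so ◇¬p fails. ✗
w2: successors {w4}; ¬p there: w4:F. ✗
w3: successors {w5}; ¬p there: w5:F. ✗
w4: successors {w6}; ¬p there: w6:T. ✓
w5: no successors, so ◇¬p fails. ✗
w6: no successors, so ◇¬p fails. ✗
That's 2 of 7 worlds, so 2/7.

2/7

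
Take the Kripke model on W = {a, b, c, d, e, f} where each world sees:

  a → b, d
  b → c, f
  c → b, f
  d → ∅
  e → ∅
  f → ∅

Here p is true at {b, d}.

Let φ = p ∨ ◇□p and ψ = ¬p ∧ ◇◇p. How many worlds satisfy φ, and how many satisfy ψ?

4 and 0

For p ∨ ◇□p:
a: p is F, ◇□p is T. ✓
b: p is T, ◇□p is T. ✓
c: p is F, ◇□p is T. ✓
d: p is T, ◇□p is F. ✓
e: p is F, ◇□p is F. ✗
f: p is F, ◇□p is F. ✗
— 4 worlds.
For ¬p ∧ ◇◇p:
a: ¬p is T, ◇◇p is F. ✗
b: ¬p is F, ◇◇p is T. ✗
c: ¬p is T, ◇◇p is F. ✗
d: ¬p is F, ◇◇p is F. ✗
e: ¬p is T, ◇◇p is F. ✗
f: ¬p is T, ◇◇p is F. ✗
— 0 worlds.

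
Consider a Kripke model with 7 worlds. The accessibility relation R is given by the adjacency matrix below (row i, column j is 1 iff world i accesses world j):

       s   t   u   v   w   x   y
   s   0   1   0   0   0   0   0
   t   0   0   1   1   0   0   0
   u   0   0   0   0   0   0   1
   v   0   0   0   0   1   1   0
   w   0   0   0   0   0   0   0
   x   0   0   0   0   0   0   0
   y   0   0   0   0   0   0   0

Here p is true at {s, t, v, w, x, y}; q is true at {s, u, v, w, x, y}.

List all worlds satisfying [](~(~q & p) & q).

s: successors {t}; ~(~q & p) & q there: t:F. ✗
t: successors {u, v}; ~(~q & p) & q there: u:T, v:T. ✓
u: successors {y}; ~(~q & p) & q there: y:T. ✓
v: successors {w, x}; ~(~q & p) & q there: w:T, x:T. ✓
w: no successors, so [](~(~q & p) & q) holds vacuously. ✓
x: no successors, so [](~(~q & p) & q) holds vacuously. ✓
y: no successors, so [](~(~q & p) & q) holds vacuously. ✓

{t, u, v, w, x, y}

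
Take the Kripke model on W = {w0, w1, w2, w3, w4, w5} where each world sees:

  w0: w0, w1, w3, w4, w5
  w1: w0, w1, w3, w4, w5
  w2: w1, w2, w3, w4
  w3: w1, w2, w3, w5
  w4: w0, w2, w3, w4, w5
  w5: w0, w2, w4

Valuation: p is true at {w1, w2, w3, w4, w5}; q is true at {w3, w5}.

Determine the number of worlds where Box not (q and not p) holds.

w0: successors {w0, w1, w3, w4, w5}; not (q and not p) there: w0:T, w1:T, w3:T, w4:T, w5:T. ✓
w1: successors {w0, w1, w3, w4, w5}; not (q and not p) there: w0:T, w1:T, w3:T, w4:T, w5:T. ✓
w2: successors {w1, w2, w3, w4}; not (q and not p) there: w1:T, w2:T, w3:T, w4:T. ✓
w3: successors {w1, w2, w3, w5}; not (q and not p) there: w1:T, w2:T, w3:T, w5:T. ✓
w4: successors {w0, w2, w3, w4, w5}; not (q and not p) there: w0:T, w2:T, w3:T, w4:T, w5:T. ✓
w5: successors {w0, w2, w4}; not (q and not p) there: w0:T, w2:T, w4:T. ✓
Satisfying worlds: {w0, w1, w2, w3, w4, w5}.

6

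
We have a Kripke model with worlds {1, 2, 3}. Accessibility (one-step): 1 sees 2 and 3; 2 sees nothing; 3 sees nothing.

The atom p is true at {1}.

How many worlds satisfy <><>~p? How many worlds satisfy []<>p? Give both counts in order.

0 and 2

For <><>~p:
1: successors {2, 3}; <>~p there: 2:F, 3:F. ✗
2: no successors, so <><>~p fails. ✗
3: no successors, so <><>~p fails. ✗
— 0 worlds.
For []<>p:
1: successors {2, 3}; <>p there: 2:F, 3:F. ✗
2: no successors, so []<>p holds vacuously. ✓
3: no successors, so []<>p holds vacuously. ✓
— 2 worlds.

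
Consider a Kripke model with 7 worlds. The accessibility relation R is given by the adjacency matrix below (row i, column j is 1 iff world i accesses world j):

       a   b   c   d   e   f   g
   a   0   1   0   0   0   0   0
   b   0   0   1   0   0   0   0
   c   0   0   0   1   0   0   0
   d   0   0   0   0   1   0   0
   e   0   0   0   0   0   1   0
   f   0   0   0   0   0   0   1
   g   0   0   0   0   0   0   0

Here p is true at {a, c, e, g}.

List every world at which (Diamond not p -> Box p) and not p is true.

a: Diamond not p -> Box p is F, not p is F. ✗
b: Diamond not p -> Box p is T, not p is T. ✓
c: Diamond not p -> Box p is F, not p is F. ✗
d: Diamond not p -> Box p is T, not p is T. ✓
e: Diamond not p -> Box p is F, not p is F. ✗
f: Diamond not p -> Box p is T, not p is T. ✓
g: Diamond not p -> Box p is T, not p is F. ✗

{b, d, f}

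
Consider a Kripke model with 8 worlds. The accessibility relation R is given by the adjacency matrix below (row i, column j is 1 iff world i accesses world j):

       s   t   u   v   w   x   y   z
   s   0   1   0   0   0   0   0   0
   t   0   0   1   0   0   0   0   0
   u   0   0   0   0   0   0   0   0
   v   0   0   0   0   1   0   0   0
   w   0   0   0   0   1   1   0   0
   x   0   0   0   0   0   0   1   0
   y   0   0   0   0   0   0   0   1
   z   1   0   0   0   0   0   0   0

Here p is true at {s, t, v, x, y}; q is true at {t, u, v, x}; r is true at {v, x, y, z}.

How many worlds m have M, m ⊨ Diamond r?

3

s: successors {t}; r there: t:F. ✗
t: successors {u}; r there: u:F. ✗
u: no successors, so Diamond r fails. ✗
v: successors {w}; r there: w:F. ✗
w: successors {w, x}; r there: w:F, x:T. ✓
x: successors {y}; r there: y:T. ✓
y: successors {z}; r there: z:T. ✓
z: successors {s}; r there: s:F. ✗
Satisfying worlds: {w, x, y}.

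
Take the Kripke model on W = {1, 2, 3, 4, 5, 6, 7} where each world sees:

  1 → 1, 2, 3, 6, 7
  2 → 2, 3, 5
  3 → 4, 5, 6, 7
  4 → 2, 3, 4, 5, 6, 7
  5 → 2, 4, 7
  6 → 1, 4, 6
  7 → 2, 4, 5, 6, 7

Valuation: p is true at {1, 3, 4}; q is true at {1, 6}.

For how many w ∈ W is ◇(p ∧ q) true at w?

2

1: successors {1, 2, 3, 6, 7}; p ∧ q there: 1:T, 2:F, 3:F, 6:F, 7:F. ✓
2: successors {2, 3, 5}; p ∧ q there: 2:F, 3:F, 5:F. ✗
3: successors {4, 5, 6, 7}; p ∧ q there: 4:F, 5:F, 6:F, 7:F. ✗
4: successors {2, 3, 4, 5, 6, 7}; p ∧ q there: 2:F, 3:F, 4:F, 5:F, 6:F, 7:F. ✗
5: successors {2, 4, 7}; p ∧ q there: 2:F, 4:F, 7:F. ✗
6: successors {1, 4, 6}; p ∧ q there: 1:T, 4:F, 6:F. ✓
7: successors {2, 4, 5, 6, 7}; p ∧ q there: 2:F, 4:F, 5:F, 6:F, 7:F. ✗
Satisfying worlds: {1, 6}.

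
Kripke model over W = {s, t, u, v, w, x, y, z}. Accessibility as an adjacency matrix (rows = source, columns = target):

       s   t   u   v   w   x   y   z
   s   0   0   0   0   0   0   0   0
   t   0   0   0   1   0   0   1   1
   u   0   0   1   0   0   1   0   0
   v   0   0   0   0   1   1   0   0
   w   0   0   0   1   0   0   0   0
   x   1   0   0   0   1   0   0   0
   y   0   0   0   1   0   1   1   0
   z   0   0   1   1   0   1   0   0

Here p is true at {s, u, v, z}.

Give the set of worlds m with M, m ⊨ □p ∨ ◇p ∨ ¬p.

s: □p is T, ◇p ∨ ¬p is F. ✓
t: □p is F, ◇p ∨ ¬p is T. ✓
u: □p is F, ◇p ∨ ¬p is T. ✓
v: □p is F, ◇p ∨ ¬p is F. ✗
w: □p is T, ◇p ∨ ¬p is T. ✓
x: □p is F, ◇p ∨ ¬p is T. ✓
y: □p is F, ◇p ∨ ¬p is T. ✓
z: □p is F, ◇p ∨ ¬p is T. ✓

{s, t, u, w, x, y, z}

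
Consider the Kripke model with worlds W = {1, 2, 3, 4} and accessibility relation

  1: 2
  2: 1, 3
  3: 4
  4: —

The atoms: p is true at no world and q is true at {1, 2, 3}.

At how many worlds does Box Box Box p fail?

2

1: successors {2}; Box Box p there: 2:F. ✗
2: successors {1, 3}; Box Box p there: 1:F, 3:T. ✗
3: successors {4}; Box Box p there: 4:T. ✓
4: no successors, so Box Box Box p holds vacuously. ✓
Satisfying worlds: {3, 4}.
So Box Box Box p fails at the other 2 worlds.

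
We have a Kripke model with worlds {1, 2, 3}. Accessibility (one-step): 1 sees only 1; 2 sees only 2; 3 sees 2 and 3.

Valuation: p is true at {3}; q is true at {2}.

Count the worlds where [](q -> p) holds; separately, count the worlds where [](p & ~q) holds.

1 and 0

For [](q -> p):
1: successors {1}; q -> p there: 1:T. ✓
2: successors {2}; q -> p there: 2:F. ✗
3: successors {2, 3}; q -> p there: 2:F, 3:T. ✗
— 1 world.
For [](p & ~q):
1: successors {1}; p & ~q there: 1:F. ✗
2: successors {2}; p & ~q there: 2:F. ✗
3: successors {2, 3}; p & ~q there: 2:F, 3:T. ✗
— 0 worlds.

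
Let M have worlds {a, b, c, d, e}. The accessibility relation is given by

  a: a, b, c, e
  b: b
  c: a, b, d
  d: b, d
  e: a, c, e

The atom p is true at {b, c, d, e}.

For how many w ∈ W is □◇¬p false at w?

4

a: successors {a, b, c, e}; ◇¬p there: a:T, b:F, c:T, e:T. ✗
b: successors {b}; ◇¬p there: b:F. ✗
c: successors {a, b, d}; ◇¬p there: a:T, b:F, d:F. ✗
d: successors {b, d}; ◇¬p there: b:F, d:F. ✗
e: successors {a, c, e}; ◇¬p there: a:T, c:T, e:T. ✓
Satisfying worlds: {e}.
So □◇¬p fails at the other 4 worlds.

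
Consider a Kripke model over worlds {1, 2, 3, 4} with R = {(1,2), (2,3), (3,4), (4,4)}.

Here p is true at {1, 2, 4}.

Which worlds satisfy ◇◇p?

1: successors {2}; ◇p there: 2:F. ✗
2: successors {3}; ◇p there: 3:T. ✓
3: successors {4}; ◇p there: 4:T. ✓
4: successors {4}; ◇p there: 4:T. ✓

{2, 3, 4}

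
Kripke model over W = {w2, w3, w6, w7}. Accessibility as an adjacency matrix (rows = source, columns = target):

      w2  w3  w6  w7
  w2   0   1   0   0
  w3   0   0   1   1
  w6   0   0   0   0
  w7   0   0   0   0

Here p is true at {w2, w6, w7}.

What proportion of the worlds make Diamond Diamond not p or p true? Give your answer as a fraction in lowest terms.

3/4

w2: Diamond Diamond not p is F, p is T. ✓
w3: Diamond Diamond not p is F, p is F. ✗
w6: Diamond Diamond not p is F, p is T. ✓
w7: Diamond Diamond not p is F, p is T. ✓
That's 3 of 4 worlds, so 3/4.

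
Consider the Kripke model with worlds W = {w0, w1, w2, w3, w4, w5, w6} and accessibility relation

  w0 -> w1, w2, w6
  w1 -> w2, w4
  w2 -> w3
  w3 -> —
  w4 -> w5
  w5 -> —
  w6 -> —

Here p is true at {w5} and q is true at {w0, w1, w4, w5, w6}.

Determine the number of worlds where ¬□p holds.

w0: □p is F. ✓
w1: □p is F. ✓
w2: □p is F. ✓
w3: □p is T. ✗
w4: □p is T. ✗
w5: □p is T. ✗
w6: □p is T. ✗
Satisfying worlds: {w0, w1, w2}.

3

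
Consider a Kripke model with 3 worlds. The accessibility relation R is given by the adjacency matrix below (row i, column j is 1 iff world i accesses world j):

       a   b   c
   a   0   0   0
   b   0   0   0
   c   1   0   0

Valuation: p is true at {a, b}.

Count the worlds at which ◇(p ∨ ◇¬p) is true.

a: no successors, so ◇(p ∨ ◇¬p) fails. ✗
b: no successors, so ◇(p ∨ ◇¬p) fails. ✗
c: successors {a}; p ∨ ◇¬p there: a:T. ✓
Satisfying worlds: {c}.

1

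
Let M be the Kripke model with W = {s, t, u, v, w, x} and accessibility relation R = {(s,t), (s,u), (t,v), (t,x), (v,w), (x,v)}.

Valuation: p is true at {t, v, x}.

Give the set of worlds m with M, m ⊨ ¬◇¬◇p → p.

{s, t, v, x}

s: ¬◇¬◇p is F, p is F. ✓
t: ¬◇¬◇p is F, p is T. ✓
u: ¬◇¬◇p is T, p is F. ✗
v: ¬◇¬◇p is F, p is T. ✓
w: ¬◇¬◇p is T, p is F. ✗
x: ¬◇¬◇p is F, p is T. ✓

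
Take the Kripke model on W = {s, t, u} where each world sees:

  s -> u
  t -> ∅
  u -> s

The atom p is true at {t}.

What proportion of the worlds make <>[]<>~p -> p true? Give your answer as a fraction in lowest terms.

1/3

s: <>[]<>~p is T, p is F. ✗
t: <>[]<>~p is F, p is T. ✓
u: <>[]<>~p is T, p is F. ✗
That's 1 of 3 worlds, so 1/3.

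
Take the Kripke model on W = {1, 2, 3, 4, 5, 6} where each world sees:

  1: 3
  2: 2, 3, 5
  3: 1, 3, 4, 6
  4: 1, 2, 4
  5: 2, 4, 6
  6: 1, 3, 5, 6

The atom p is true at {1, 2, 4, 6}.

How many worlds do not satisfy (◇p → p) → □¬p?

3

1: ◇p → p is T, □¬p is T. ✓
2: ◇p → p is T, □¬p is F. ✗
3: ◇p → p is F, □¬p is F. ✓
4: ◇p → p is T, □¬p is F. ✗
5: ◇p → p is F, □¬p is F. ✓
6: ◇p → p is T, □¬p is F. ✗
Satisfying worlds: {1, 3, 5}.
So (◇p → p) → □¬p fails at the other 3 worlds.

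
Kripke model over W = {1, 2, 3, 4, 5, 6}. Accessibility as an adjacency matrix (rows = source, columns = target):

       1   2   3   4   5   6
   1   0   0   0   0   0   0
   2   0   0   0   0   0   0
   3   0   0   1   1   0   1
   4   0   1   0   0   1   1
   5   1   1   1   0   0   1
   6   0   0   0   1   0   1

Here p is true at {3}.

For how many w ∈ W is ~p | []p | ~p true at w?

1: ~p | []p is T, ~p is T. ✓
2: ~p | []p is T, ~p is T. ✓
3: ~p | []p is F, ~p is F. ✗
4: ~p | []p is T, ~p is T. ✓
5: ~p | []p is T, ~p is T. ✓
6: ~p | []p is T, ~p is T. ✓
Satisfying worlds: {1, 2, 4, 5, 6}.

5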